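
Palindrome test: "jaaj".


Word: "jaaj"
Reversed: "jaaj"
Forward == Backward? jaaj == jaaj
Palindrome = Yes


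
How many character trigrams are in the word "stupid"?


Word: "stupid" (length 6)
Number of 3-grams = length - 3 + 1 = 6 - 3 + 1
= 4


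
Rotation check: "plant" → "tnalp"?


Word: "plant", Candidate: "tnalp"
Method: check if candidate is substring of word+word
"plantplant" contains "tnalp"? No
Is rotation = No


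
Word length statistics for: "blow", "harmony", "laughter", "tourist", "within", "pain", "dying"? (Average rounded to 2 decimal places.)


Lengths: "blow"=4, "harmony"=7, "laughter"=8, "tourist"=7, "within"=6, "pain"=4, "dying"=5
Sum = 41, Count = 7
Average = 41/7 = 5.86
= avg=5.86, min=4, max=8


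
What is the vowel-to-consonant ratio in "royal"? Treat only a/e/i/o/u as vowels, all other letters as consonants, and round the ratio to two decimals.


Word: "royal"
Vowels (a,e,i,o,u): 2
Consonants: 3
Ratio = 2/3
= 0.67


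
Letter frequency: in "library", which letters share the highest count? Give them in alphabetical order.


Word: "library"
Letter counts:
  'a': 1
  'b': 1
  'i': 1
  'l': 1
  'r': 2
  'y': 1
Maximum count = 2
Most frequent = 'r' (2 times each)


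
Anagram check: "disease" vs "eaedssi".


Word 1: "disease" → sorted: adeeiss
Word 2: "eaedssi" → sorted: adeeiss
Same letters? adeeiss == adeeiss
Anagram = Yes


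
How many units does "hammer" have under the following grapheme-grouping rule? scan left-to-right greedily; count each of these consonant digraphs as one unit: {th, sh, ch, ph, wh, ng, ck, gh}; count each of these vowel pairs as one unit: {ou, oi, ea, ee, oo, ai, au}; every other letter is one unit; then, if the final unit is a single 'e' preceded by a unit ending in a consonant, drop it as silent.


Word: "hammer" (6 letters)
Left-to-right scan:
  (1) 'h' (letter)
  (2) 'a' (letter)
  (3) 'm' (letter)
  (4) 'm' (letter)
  (5) 'e' (letter)
  (6) 'r' (letter)
Units from scan: 6
Sound units = 6 units


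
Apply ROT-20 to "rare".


Word: "rare"
Shift: 20
Each letter → (letter + shift) mod 26:
  'r' (17) + 20 = 11 → 'l'
  'a' (0) + 20 = 20 → 'u'
  'r' (17) + 20 = 11 → 'l'
  'e' (4) + 20 = 24 → 'y'
Result = "luly"


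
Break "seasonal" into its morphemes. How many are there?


Word: "seasonal"
Morphemes: season / -al
Each morpheme carries meaning
= 2 morphemes


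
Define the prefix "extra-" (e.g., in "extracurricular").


Prefix: extra-
Example: extracurricular = extra- + curricular
Meaning = beyond


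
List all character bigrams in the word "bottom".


Word: "bottom" (length 6)
Number of bigrams = 6 - 2 + 1 = 5
  Position 0: "bo"
  Position 1: "ot"
  Position 2: "tt"
  Position 3: "to"
  Position 4: "om"
Bigrams = "bo", "ot", "tt", "to", "om"


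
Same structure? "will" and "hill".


Pattern of "will": [0, 1, 2, 2]
Pattern of "hill": [0, 1, 2, 2]
Patterns match
Same pattern = Yes


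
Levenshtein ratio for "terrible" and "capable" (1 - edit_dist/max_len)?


Word 1: "terrible" (length 8)
Word 2: "capable" (length 7)
One optimal edit sequence:
  1. delete 't'  (+1)
  2. substitute 'e' -> 'c'  (+1)
  3. substitute 'r' -> 'a'  (+1)
  4. substitute 'r' -> 'p'  (+1)
  5. substitute 'i' -> 'a'  (+1)
  6. keep 'b'
  7. keep 'l'
  8. keep 'e'
Edit distance = 5
Max length = max(8, 7) = 8
Similarity = 1 - 5/8
= 0.3750


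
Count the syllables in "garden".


Word: "garden"
Syllable breakdown: gar-den
Counting: 2 parts
= 2 syllables


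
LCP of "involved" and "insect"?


Word 1: "involved"
Word 2: "insect"
Comparing from start:
  Pos 0: 'i' == 'i'
  Pos 1: 'n' == 'n'
  Pos 2: 'v' != 's' (stop)
LCP = "in" (length 2)


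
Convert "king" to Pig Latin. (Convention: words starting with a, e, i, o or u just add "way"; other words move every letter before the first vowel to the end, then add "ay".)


Word: "king"
Starts with consonant(s) → move to end, add 'ay'
Consonant cluster: "k"
Pig Latin = "ingkay"


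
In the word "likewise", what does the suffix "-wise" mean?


Suffix: -wise
Example: likewise (like + -wise)
Meaning = in the manner of


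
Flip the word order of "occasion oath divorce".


Original: "occasion oath divorce"
Words (1..n): occasion | oath | divorce
Reversed (n..1): divorce | oath | occasion
Result = "divorce oath occasion"


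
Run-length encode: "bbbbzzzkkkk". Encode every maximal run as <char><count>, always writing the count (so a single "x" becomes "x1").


String: "bbbbzzzkkkk"
Scanning for consecutive runs:
  'b' x 4
  'z' x 3
  'k' x 4
RLE = "b4z3k4"


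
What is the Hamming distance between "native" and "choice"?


Comparing character by character (same length = 6):
  Pos 0: 'n' vs 'c' !=
  Pos 1: 'a' vs 'h' !=
  Pos 2: 't' vs 'o' !=
  Pos 3: 'i' vs 'i' =
  Pos 4: 'v' vs 'c' !=
  Pos 5: 'e' vs 'e' =
Hamming distance = 4


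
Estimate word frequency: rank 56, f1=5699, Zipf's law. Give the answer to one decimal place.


Zipf's law: f(r) = f(1) / r
f(1) = 5699
f(56) = 5699 / 56
= 101.8 occurrences


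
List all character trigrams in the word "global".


Word: "global" (length 6)
Number of trigrams = 6 - 3 + 1 = 4
  Position 0: "glo"
  Position 1: "lob"
  Position 2: "oba"
  Position 3: "bal"
Trigrams = "glo", "lob", "oba", "bal"


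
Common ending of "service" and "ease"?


Word 1: "service"
Word 2: "ease"
Comparing from end:
  Pos -1: 'e' == 'e'
  Pos -2: 'c' != 's' (stop)
LCS = "e" (length 1)


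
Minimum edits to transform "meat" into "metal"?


Word 1: "meat" (length 4)
Word 2: "metal" (length 5)
One optimal edit sequence (insert/delete/substitute each cost 1):
  1. keep 'm'
  2. keep 'e'
  3. insert 't'  (+1)
  4. keep 'a'
  5. substitute 't' -> 'l'  (+1)
Total edit operations: 2
Edit distance = 2


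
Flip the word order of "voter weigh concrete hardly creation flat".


Original: "voter weigh concrete hardly creation flat"
Words (1..n): voter | weigh | concrete | hardly | creation | flat
Reversed (n..1): flat | creation | hardly | concrete | weigh | voter
Result = "flat creation hardly concrete weigh voter"


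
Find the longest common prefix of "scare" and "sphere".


Word 1: "scare"
Word 2: "sphere"
Comparing from start:
  Pos 0: 's' == 's'
  Pos 1: 'c' != 'p' (stop)
LCP = "s" (length 1)


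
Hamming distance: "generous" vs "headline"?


Comparing character by character (same length = 8):
  Pos 0: 'g' vs 'h' !=
  Pos 1: 'e' vs 'e' =
  Pos 2: 'n' vs 'a' !=
  Pos 3: 'e' vs 'd' !=
  Pos 4: 'r' vs 'l' !=
  Pos 5: 'o' vs 'i' !=
  Pos 6: 'u' vs 'n' !=
  Pos 7: 's' vs 'e' !=
Hamming distance = 7


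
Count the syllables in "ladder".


Word: "ladder"
Syllable breakdown: lad · der
Counting: 2 parts
= 2 syllables


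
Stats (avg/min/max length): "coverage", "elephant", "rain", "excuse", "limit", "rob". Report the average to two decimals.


Lengths: "coverage"=8, "elephant"=8, "rain"=4, "excuse"=6, "limit"=5, "rob"=3
Sum = 34, Count = 6
Average = 34/6 = 5.67
= avg=5.67, min=3, max=8


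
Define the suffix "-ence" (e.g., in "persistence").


Suffix: -ence
Example: persistence (persist + -ence)
Meaning = state of


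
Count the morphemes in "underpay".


Word: "underpay"
Morphemes: under- | pay
Each morpheme carries meaning
= 2 morphemes


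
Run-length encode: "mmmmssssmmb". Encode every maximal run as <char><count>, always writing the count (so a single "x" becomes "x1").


String: "mmmmssssmmb"
Scanning for consecutive runs:
  'm' x 4
  's' x 4
  'm' x 2
  'b' x 1
RLE = "m4s4m2b1"


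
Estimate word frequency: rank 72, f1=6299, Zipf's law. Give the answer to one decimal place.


Zipf's law: f(r) = f(1) / r
f(1) = 6299
f(72) = 6299 / 72
= 87.5 occurrences


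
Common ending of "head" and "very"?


Word 1: "head"
Word 2: "very"
Comparing from end:
  Pos -1: 'd' != 'y' (stop)
LCS = "" (length 0)


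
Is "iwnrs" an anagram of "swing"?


Word 1: "swing" → sorted: ginsw
Word 2: "iwnrs" → sorted: inrsw
Same letters? ginsw != inrsw
Anagram = No


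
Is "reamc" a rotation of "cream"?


Word: "cream", Candidate: "reamc"
Method: check if candidate is substring of word+word
"creamcream" contains "reamc"? Yes
Is rotation = Yes


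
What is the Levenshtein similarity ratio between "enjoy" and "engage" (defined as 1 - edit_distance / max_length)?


Word 1: "enjoy" (length 5)
Word 2: "engage" (length 6)
One optimal edit sequence:
  1. keep 'e'
  2. keep 'n'
  3. insert 'g'  (+1)
  4. substitute 'j' -> 'a'  (+1)
  5. substitute 'o' -> 'g'  (+1)
  6. substitute 'y' -> 'e'  (+1)
Edit distance = 4
Max length = max(5, 6) = 6
Similarity = 1 - 4/6
= 0.3333


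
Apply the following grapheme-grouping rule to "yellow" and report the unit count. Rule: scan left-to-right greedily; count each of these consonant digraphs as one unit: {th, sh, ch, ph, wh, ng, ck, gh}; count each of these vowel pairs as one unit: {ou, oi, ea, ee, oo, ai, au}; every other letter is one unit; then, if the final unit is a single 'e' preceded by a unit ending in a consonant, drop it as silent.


Word: "yellow" (6 letters)
Left-to-right scan:
  [1] 'y' (letter)
  [2] 'e' (letter)
  [3] 'l' (letter)
  [4] 'l' (letter)
  [5] 'o' (letter)
  [6] 'w' (letter)
Units from scan: 6
Sound units = 6 units


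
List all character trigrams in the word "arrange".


Word: "arrange" (length 7)
Number of trigrams = 7 - 3 + 1 = 5
  Position 0: "arr"
  Position 1: "rra"
  Position 2: "ran"
  Position 3: "ang"
  Position 4: "nge"
Trigrams = "arr", "rra", "ran", "ang", "nge"


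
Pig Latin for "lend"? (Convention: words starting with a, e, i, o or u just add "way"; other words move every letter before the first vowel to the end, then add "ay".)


Word: "lend"
Starts with consonant(s) → move to end, add 'ay'
Consonant cluster: "l"
Pig Latin = "endlay"


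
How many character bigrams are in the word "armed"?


Word: "armed" (length 5)
Number of 2-grams = length - 2 + 1 = 5 - 2 + 1
= 4


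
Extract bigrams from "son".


Word: "son" (length 3)
Number of bigrams = 3 - 2 + 1 = 2
  Position 0: "so"
  Position 1: "on"
Bigrams = "so", "on"


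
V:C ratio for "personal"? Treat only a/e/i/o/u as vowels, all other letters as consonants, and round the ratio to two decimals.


Word: "personal"
Vowels (a,e,i,o,u): 3
Consonants: 5
Ratio = 3/5
= 0.60


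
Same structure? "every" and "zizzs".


Pattern of "every": [0, 1, 0, 2, 3]
Pattern of "zizzs": [0, 1, 0, 0, 2]
Patterns do not match
Same pattern = No


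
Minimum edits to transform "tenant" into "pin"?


Word 1: "tenant" (length 6)
Word 2: "pin" (length 3)
One optimal edit sequence (insert/delete/substitute each cost 1):
  1. delete 't'  (+1)
  2. delete 'e'  (+1)
  3. substitute 'n' -> 'p'  (+1)
  4. substitute 'a' -> 'i'  (+1)
  5. keep 'n'
  6. delete 't'  (+1)
Total edit operations: 5
Edit distance = 5


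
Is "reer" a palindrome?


Word: "reer"
Reversed: "reer"
Forward == Backward? reer == reer
Palindrome = Yes


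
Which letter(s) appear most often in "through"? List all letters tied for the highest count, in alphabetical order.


Word: "through"
Letter counts:
  'g': 1
  'h': 2
  'o': 1
  'r': 1
  't': 1
  'u': 1
Maximum count = 2
Most frequent = 'h' (2 times each)


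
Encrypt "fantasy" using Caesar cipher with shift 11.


Word: "fantasy"
Shift: 11
Each letter → (letter + shift) mod 26:
  'f' (5) + 11 = 16 → 'q'
  'a' (0) + 11 = 11 → 'l'
  'n' (13) + 11 = 24 → 'y'
  't' (19) + 11 = 4 → 'e'
  'a' (0) + 11 = 11 → 'l'
  's' (18) + 11 = 3 → 'd'
  'y' (24) + 11 = 9 → 'j'
Result = "qlyeldj"


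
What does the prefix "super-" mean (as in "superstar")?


Prefix: super-
Example: superstar (super- + star)
Meaning = above / beyond


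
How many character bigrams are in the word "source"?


Word: "source" (length 6)
Number of 2-grams = length - 2 + 1 = 6 - 2 + 1
= 5


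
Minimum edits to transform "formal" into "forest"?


Word 1: "formal" (length 6)
Word 2: "forest" (length 6)
One optimal edit sequence (insert/delete/substitute each cost 1):
  1. keep 'f'
  2. keep 'o'
  3. keep 'r'
  4. substitute 'm' -> 'e'  (+1)
  5. substitute 'a' -> 's'  (+1)
  6. substitute 'l' -> 't'  (+1)
Total edit operations: 3
Edit distance = 3


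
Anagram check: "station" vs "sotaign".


Word 1: "station" → sorted: ainostt
Word 2: "sotaign" → sorted: aginost
Same letters? ainostt != aginost
Anagram = No


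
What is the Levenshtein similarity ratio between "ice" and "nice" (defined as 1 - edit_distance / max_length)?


Word 1: "ice" (length 3)
Word 2: "nice" (length 4)
One optimal edit sequence:
  1. insert 'n'  (+1)
  2. keep 'i'
  3. keep 'c'
  4. keep 'e'
Edit distance = 1
Max length = max(3, 4) = 4
Similarity = 1 - 1/4
= 0.7500


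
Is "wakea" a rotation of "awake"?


Word: "awake", Candidate: "wakea"
Method: check if candidate is substring of word+word
"awakeawake" contains "wakea"? Yes
Is rotation = Yes


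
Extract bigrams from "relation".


Word: "relation" (length 8)
Number of bigrams = 8 - 2 + 1 = 7
  Position 0: "re"
  Position 1: "el"
  Position 2: "la"
  Position 3: "at"
  Position 4: "ti"
  Position 5: "io"
  Position 6: "on"
Bigrams = "re", "el", "la", "at", "ti", "io", "on"


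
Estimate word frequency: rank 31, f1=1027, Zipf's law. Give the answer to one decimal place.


Zipf's law: f(r) = f(1) / r
f(1) = 1027
f(31) = 1027 / 31
= 33.1 occurrences


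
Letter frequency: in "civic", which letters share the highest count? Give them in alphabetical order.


Word: "civic"
Letter counts:
  'c': 2
  'i': 2
  'v': 1
Maximum count = 2
Most frequent = 'c', 'i' (2 times each)


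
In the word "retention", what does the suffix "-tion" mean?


Suffix: -tion
As in: retention -> retain + -tion, with a spelling change
Meaning = act or process


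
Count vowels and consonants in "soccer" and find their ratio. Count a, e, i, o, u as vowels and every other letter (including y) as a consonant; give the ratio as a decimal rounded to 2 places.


Word: "soccer"
Vowels (a,e,i,o,u): 2
Consonants: 4
Ratio = 2/4
= 0.50


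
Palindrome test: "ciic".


Word: "ciic"
Reversed: "ciic"
Forward == Backward? ciic == ciic
Palindrome = Yes


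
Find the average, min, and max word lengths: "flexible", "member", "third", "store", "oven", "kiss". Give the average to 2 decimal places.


Lengths: "flexible"=8, "member"=6, "third"=5, "store"=5, "oven"=4, "kiss"=4
Sum = 32, Count = 6
Average = 32/6 = 5.33
= avg=5.33, min=4, max=8


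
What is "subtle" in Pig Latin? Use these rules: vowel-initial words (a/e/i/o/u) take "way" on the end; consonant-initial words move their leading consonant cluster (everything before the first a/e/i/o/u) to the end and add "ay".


Word: "subtle"
Starts with consonant(s) → move to end, add 'ay'
Consonant cluster: "s"
Pig Latin = "ubtlesay"


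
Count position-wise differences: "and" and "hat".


Comparing character by character (same length = 3):
  Pos 0: 'a' vs 'h' !=
  Pos 1: 'n' vs 'a' !=
  Pos 2: 'd' vs 't' !=
Hamming distance = 3


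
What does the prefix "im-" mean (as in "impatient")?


Prefix: im-
Example: impatient = im- + patient
Meaning = not / into


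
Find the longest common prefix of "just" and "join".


Word 1: "just"
Word 2: "join"
Comparing from start:
  Pos 0: 'j' == 'j'
  Pos 1: 'u' != 'o' (stop)
LCP = "j" (length 1)


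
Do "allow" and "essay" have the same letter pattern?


Pattern of "allow": [0, 1, 1, 2, 3]
Pattern of "essay": [0, 1, 1, 2, 3]
Patterns match
Same pattern = Yes


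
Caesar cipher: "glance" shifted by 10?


Word: "glance"
Shift: 10
Each letter → (letter + shift) mod 26:
  'g' (6) + 10 = 16 → 'q'
  'l' (11) + 10 = 21 → 'v'
  'a' (0) + 10 = 10 → 'k'
  'n' (13) + 10 = 23 → 'x'
  'c' (2) + 10 = 12 → 'm'
  'e' (4) + 10 = 14 → 'o'
Result = "qvkxmo"


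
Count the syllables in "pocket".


Word: "pocket"
Syllable breakdown: pock / et
Counting: 2 parts
= 2 syllables


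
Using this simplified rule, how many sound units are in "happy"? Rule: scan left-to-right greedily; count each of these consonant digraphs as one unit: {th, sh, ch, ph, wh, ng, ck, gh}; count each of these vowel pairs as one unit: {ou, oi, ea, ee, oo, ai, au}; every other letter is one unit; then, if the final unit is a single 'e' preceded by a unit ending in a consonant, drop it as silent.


Word: "happy" (5 letters)
Left-to-right scan:
  (1) 'h' (letter)
  (2) 'a' (letter)
  (3) 'p' (letter)
  (4) 'p' (letter)
  (5) 'y' (letter)
Units from scan: 5
Sound units = 5 units


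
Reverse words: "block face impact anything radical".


Original: "block face impact anything radical"
Words (1..n): block | face | impact | anything | radical
Reversed (n..1): radical | anything | impact | face | block
Result = "radical anything impact face block"


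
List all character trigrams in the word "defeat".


Word: "defeat" (length 6)
Number of trigrams = 6 - 3 + 1 = 4
  Position 0: "def"
  Position 1: "efe"
  Position 2: "fea"
  Position 3: "eat"
Trigrams = "def", "efe", "fea", "eat"


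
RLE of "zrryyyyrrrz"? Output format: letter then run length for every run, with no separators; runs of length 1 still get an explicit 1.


String: "zrryyyyrrrz"
Scanning for consecutive runs:
  'z' x 1
  'r' x 2
  'y' x 4
  'r' x 3
  'z' x 1
RLE = "z1r2y4r3z1"


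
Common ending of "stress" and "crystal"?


Word 1: "stress"
Word 2: "crystal"
Comparing from end:
  Pos -1: 's' != 'l' (stop)
LCS = "" (length 0)


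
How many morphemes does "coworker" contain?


Word: "coworker"
Morphemes: co- | work | -er
Each morpheme carries meaning
= 3 morphemes


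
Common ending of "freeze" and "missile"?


Word 1: "freeze"
Word 2: "missile"
Comparing from end:
  Pos -1: 'e' == 'e'
  Pos -2: 'z' != 'l' (stop)
LCS = "e" (length 1)


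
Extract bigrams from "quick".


Word: "quick" (length 5)
Number of bigrams = 5 - 2 + 1 = 4
  Position 0: "qu"
  Position 1: "ui"
  Position 2: "ic"
  Position 3: "ck"
Bigrams = "qu", "ui", "ic", "ck"


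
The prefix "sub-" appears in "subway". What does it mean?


Prefix: sub-
Example: subway (sub- + way)
Meaning = under / below


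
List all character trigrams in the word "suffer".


Word: "suffer" (length 6)
Number of trigrams = 6 - 3 + 1 = 4
  Position 0: "suf"
  Position 1: "uff"
  Position 2: "ffe"
  Position 3: "fer"
Trigrams = "suf", "uff", "ffe", "fer"


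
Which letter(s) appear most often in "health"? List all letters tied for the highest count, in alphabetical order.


Word: "health"
Letter counts:
  'a': 1
  'e': 1
  'h': 2
  'l': 1
  't': 1
Maximum count = 2
Most frequent = 'h' (2 times each)


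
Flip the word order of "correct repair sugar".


Original: "correct repair sugar"
Words (1..n): correct | repair | sugar
Reversed (n..1): sugar | repair | correct
Result = "sugar repair correct"


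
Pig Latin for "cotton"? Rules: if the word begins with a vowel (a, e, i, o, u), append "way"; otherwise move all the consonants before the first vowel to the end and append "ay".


Word: "cotton"
Starts with consonant(s) → move to end, add 'ay'
Consonant cluster: "c"
Pig Latin = "ottoncay"


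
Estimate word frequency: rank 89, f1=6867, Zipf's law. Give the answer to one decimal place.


Zipf's law: f(r) = f(1) / r
f(1) = 6867
f(89) = 6867 / 89
= 77.2 occurrences


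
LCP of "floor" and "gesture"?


Word 1: "floor"
Word 2: "gesture"
Comparing from start:
  Pos 0: 'f' != 'g' (stop)
LCP = "" (length 0)


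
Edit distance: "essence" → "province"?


Word 1: "essence" (length 7)
Word 2: "province" (length 8)
One optimal edit sequence (insert/delete/substitute each cost 1):
  1. insert 'p'  (+1)
  2. substitute 'e' -> 'r'  (+1)
  3. substitute 's' -> 'o'  (+1)
  4. substitute 's' -> 'v'  (+1)
  5. substitute 'e' -> 'i'  (+1)
  6. keep 'n'
  7. keep 'c'
  8. keep 'e'
Total edit operations: 5
Edit distance = 5


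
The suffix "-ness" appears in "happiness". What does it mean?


Suffix: -ness
Example: happiness = happy + -ness, with a spelling change
Meaning = state of being


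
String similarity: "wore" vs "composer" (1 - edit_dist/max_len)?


Word 1: "wore" (length 4)
Word 2: "composer" (length 8)
One optimal edit sequence:
  1. insert 'c'  (+1)
  2. insert 'o'  (+1)
  3. insert 'm'  (+1)
  4. substitute 'w' -> 'p'  (+1)
  5. keep 'o'
  6. substitute 'r' -> 's'  (+1)
  7. keep 'e'
  8. insert 'r'  (+1)
Edit distance = 6
Max length = max(4, 8) = 8
Similarity = 1 - 6/8
= 0.2500


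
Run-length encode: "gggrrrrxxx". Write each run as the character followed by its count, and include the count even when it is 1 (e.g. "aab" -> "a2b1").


String: "gggrrrrxxx"
Scanning for consecutive runs:
  'g' x 3
  'r' x 4
  'x' x 3
RLE = "g3r4x3"


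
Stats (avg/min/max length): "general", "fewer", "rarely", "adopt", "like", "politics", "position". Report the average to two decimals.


Lengths: "general"=7, "fewer"=5, "rarely"=6, "adopt"=5, "like"=4, "politics"=8, "position"=8
Sum = 43, Count = 7
Average = 43/7 = 6.14
= avg=6.14, min=4, max=8


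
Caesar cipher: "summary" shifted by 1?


Word: "summary"
Shift: 1
Each letter → (letter + shift) mod 26:
  's' (18) + 1 = 19 → 't'
  'u' (20) + 1 = 21 → 'v'
  'm' (12) + 1 = 13 → 'n'
  'm' (12) + 1 = 13 → 'n'
  'a' (0) + 1 = 1 → 'b'
  'r' (17) + 1 = 18 → 's'
  'y' (24) + 1 = 25 → 'z'
Result = "tvnnbsz"


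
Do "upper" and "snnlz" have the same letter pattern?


Pattern of "upper": [0, 1, 1, 2, 3]
Pattern of "snnlz": [0, 1, 1, 2, 3]
Patterns match
Same pattern = Yes


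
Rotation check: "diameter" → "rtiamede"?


Word: "diameter", Candidate: "rtiamede"
Method: check if candidate is substring of word+word
"diameterdiameter" contains "rtiamede"? No
Is rotation = No


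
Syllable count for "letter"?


Word: "letter"
Syllable breakdown: let-ter
Counting: 2 parts
= 2 syllables


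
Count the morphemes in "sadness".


Word: "sadness"
Morphemes: sad / -ness
Each morpheme carries meaning
= 2 morphemes


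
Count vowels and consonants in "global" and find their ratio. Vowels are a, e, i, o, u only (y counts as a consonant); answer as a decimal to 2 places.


Word: "global"
Vowels (a,e,i,o,u): 2
Consonants: 4
Ratio = 2/4
= 0.50


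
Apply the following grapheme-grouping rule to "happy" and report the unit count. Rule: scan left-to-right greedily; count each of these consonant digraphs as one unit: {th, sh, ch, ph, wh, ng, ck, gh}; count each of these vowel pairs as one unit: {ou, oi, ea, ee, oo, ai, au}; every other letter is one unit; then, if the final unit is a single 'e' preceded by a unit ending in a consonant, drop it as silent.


Word: "happy" (5 letters)
Left-to-right scan:
  1. 'h' (letter)
  2. 'a' (letter)
  3. 'p' (letter)
  4. 'p' (letter)
  5. 'y' (letter)
Units from scan: 5
Sound units = 5 units


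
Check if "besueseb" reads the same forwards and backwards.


Word: "besueseb"
Reversed: "beseuseb"
Forward == Backward? besueseb != beseuseb
Palindrome = No


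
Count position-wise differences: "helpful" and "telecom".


Comparing character by character (same length = 7):
  Pos 0: 'h' vs 't' !=
  Pos 1: 'e' vs 'e' =
  Pos 2: 'l' vs 'l' =
  Pos 3: 'p' vs 'e' !=
  Pos 4: 'f' vs 'c' !=
  Pos 5: 'u' vs 'o' !=
  Pos 6: 'l' vs 'm' !=
Hamming distance = 5


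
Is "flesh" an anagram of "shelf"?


Word 1: "shelf" → sorted: efhls
Word 2: "flesh" → sorted: efhls
Same letters? efhls == efhls
Anagram = Yes


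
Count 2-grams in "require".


Word: "require" (length 7)
Number of 2-grams = length - 2 + 1 = 7 - 2 + 1
= 6


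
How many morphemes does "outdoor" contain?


Word: "outdoor"
Morphemes: out- / door
Each morpheme carries meaning
= 2 morphemes


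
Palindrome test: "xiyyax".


Word: "xiyyax"
Reversed: "xayyix"
Forward == Backward? xiyyax != xayyix
Palindrome = No


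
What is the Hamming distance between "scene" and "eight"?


Comparing character by character (same length = 5):
  Pos 0: 's' vs 'e' !=
  Pos 1: 'c' vs 'i' !=
  Pos 2: 'e' vs 'g' !=
  Pos 3: 'n' vs 'h' !=
  Pos 4: 'e' vs 't' !=
Hamming distance = 5


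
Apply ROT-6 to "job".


Word: "job"
Shift: 6
Each letter → (letter + shift) mod 26:
  'j' (9) + 6 = 15 → 'p'
  'o' (14) + 6 = 20 → 'u'
  'b' (1) + 6 = 7 → 'h'
Result = "puh"


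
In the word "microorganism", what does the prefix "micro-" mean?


Prefix: micro-
Example: microorganism = micro- + organism
Meaning = small


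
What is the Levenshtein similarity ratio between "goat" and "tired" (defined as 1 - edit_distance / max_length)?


Word 1: "goat" (length 4)
Word 2: "tired" (length 5)
One optimal edit sequence:
  1. insert 't'  (+1)
  2. substitute 'g' -> 'i'  (+1)
  3. substitute 'o' -> 'r'  (+1)
  4. substitute 'a' -> 'e'  (+1)
  5. substitute 't' -> 'd'  (+1)
Edit distance = 5
Max length = max(4, 5) = 5
Similarity = 1 - 5/5
= 0.0000


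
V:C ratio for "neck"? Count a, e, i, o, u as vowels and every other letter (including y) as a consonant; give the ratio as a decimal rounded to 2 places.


Word: "neck"
Vowels (a,e,i,o,u): 1
Consonants: 3
Ratio = 1/3
= 0.33


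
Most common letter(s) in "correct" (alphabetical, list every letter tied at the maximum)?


Word: "correct"
Letter counts:
  'c': 2
  'e': 1
  'o': 1
  'r': 2
  't': 1
Maximum count = 2
Most frequent = 'c', 'r' (2 times each)


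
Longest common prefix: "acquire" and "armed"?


Word 1: "acquire"
Word 2: "armed"
Comparing from start:
  Pos 0: 'a' == 'a'
  Pos 1: 'c' != 'r' (stop)
LCP = "a" (length 1)


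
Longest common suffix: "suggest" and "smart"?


Word 1: "suggest"
Word 2: "smart"
Comparing from end:
  Pos -1: 't' == 't'
  Pos -2: 's' != 'r' (stop)
LCS = "t" (length 1)


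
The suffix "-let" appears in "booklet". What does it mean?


Suffix: -let
Example: booklet = book + -let
Meaning = small


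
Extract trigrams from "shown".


Word: "shown" (length 5)
Number of trigrams = 5 - 3 + 1 = 3
  Position 0: "sho"
  Position 1: "how"
  Position 2: "own"
Trigrams = "sho", "how", "own"


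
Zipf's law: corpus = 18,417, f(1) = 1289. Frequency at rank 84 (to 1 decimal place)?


Zipf's law: f(r) = f(1) / r
f(1) = 1289
f(84) = 1289 / 84
= 15.3 occurrences


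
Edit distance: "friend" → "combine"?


Word 1: "friend" (length 6)
Word 2: "combine" (length 7)
One optimal edit sequence (insert/delete/substitute each cost 1):
  1. insert 'c'  (+1)
  2. substitute 'f' -> 'o'  (+1)
  3. substitute 'r' -> 'm'  (+1)
  4. substitute 'i' -> 'b'  (+1)
  5. substitute 'e' -> 'i'  (+1)
  6. keep 'n'
  7. substitute 'd' -> 'e'  (+1)
Total edit operations: 6
Edit distance = 6


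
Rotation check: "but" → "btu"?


Word: "but", Candidate: "btu"
Method: check if candidate is substring of word+word
"butbut" contains "btu"? No
Is rotation = No


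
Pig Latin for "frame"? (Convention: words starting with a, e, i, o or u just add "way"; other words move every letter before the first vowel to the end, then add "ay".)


Word: "frame"
Starts with consonant(s) → move to end, add 'ay'
Consonant cluster: "fr"
Pig Latin = "amefray"


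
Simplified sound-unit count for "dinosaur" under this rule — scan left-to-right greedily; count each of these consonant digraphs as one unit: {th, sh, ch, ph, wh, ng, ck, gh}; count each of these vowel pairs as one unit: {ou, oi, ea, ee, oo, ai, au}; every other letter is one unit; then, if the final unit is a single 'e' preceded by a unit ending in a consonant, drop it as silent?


Word: "dinosaur" (8 letters)
Left-to-right scan:
  [1] 'd' (letter)
  [2] 'i' (letter)
  [3] 'n' (letter)
  [4] 'o' (letter)
  [5] 's' (letter)
  [6] 'au' (vowel-pair)
  [7] 'r' (letter)
Units from scan: 7
Sound units = 7 units


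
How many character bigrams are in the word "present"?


Word: "present" (length 7)
Number of 2-grams = length - 2 + 1 = 7 - 2 + 1
= 6


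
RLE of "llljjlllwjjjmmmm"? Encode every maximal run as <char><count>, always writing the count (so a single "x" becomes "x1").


String: "llljjlllwjjjmmmm"
Scanning for consecutive runs:
  'l' x 3
  'j' x 2
  'l' x 3
  'w' x 1
  'j' x 3
  'm' x 4
RLE = "l3j2l3w1j3m4"


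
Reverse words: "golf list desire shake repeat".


Original: "golf list desire shake repeat"
Words (1..n): golf | list | desire | shake | repeat
Reversed (n..1): repeat | shake | desire | list | golf
Result = "repeat shake desire list golf"


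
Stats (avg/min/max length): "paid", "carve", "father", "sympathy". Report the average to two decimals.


Lengths: "paid"=4, "carve"=5, "father"=6, "sympathy"=8
Sum = 23, Count = 4
Average = 23/4 = 5.75
= avg=5.75, min=4, max=8


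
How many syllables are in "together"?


Word: "together"
Syllable breakdown: to / geth / er
Counting: 3 parts
= 3 syllables


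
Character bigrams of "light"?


Word: "light" (length 5)
Number of bigrams = 5 - 2 + 1 = 4
  Position 0: "li"
  Position 1: "ig"
  Position 2: "gh"
  Position 3: "ht"
Bigrams = "li", "ig", "gh", "ht"


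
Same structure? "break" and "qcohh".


Pattern of "break": [0, 1, 2, 3, 4]
Pattern of "qcohh": [0, 1, 2, 3, 3]
Patterns do not match
Same pattern = No


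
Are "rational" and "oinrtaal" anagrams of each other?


Word 1: "rational" → sorted: aailnort
Word 2: "oinrtaal" → sorted: aailnort
Same letters? aailnort == aailnort
Anagram = Yes


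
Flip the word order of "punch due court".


Original: "punch due court"
Words (1..n): punch | due | court
Reversed (n..1): court | due | punch
Result = "court due punch"


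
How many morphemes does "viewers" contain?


Word: "viewers"
Morphemes: view | -er | -s
Each morpheme carries meaning
= 3 morphemes


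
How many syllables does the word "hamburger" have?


Word: "hamburger"
Syllable breakdown: ham-bur-ger
Counting: 3 parts
= 3 syllables


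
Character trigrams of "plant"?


Word: "plant" (length 5)
Number of trigrams = 5 - 3 + 1 = 3
  Position 0: "pla"
  Position 1: "lan"
  Position 2: "ant"
Trigrams = "pla", "lan", "ant"


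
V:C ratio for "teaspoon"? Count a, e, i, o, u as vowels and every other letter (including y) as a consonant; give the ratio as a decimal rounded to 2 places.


Word: "teaspoon"
Vowels (a,e,i,o,u): 4
Consonants: 4
Ratio = 4/4
= 1.00


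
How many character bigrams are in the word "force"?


Word: "force" (length 5)
Number of 2-grams = length - 2 + 1 = 5 - 2 + 1
= 4


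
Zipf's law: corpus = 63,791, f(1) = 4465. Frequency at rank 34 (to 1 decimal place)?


Zipf's law: f(r) = f(1) / r
f(1) = 4465
f(34) = 4465 / 34
= 131.3 occurrences


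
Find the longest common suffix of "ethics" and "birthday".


Word 1: "ethics"
Word 2: "birthday"
Comparing from end:
  Pos -1: 's' != 'y' (stop)
LCS = "" (length 0)


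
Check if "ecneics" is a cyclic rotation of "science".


Word: "science", Candidate: "ecneics"
Method: check if candidate is substring of word+word
"sciencescience" contains "ecneics"? No
Is rotation = No


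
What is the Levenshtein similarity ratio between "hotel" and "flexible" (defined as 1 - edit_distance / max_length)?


Word 1: "hotel" (length 5)
Word 2: "flexible" (length 8)
One optimal edit sequence:
  1. insert 'f'  (+1)
  2. insert 'l'  (+1)
  3. substitute 'h' -> 'e'  (+1)
  4. substitute 'o' -> 'x'  (+1)
  5. substitute 't' -> 'i'  (+1)
  6. substitute 'e' -> 'b'  (+1)
  7. keep 'l'
  8. insert 'e'  (+1)
Edit distance = 7
Max length = max(5, 8) = 8
Similarity = 1 - 7/8
= 0.1250


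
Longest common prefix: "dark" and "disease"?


Word 1: "dark"
Word 2: "disease"
Comparing from start:
  Pos 0: 'd' == 'd'
  Pos 1: 'a' != 'i' (stop)
LCP = "d" (length 1)


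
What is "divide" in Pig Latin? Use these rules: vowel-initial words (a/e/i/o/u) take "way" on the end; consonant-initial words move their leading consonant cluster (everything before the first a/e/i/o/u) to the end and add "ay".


Word: "divide"
Starts with consonant(s) → move to end, add 'ay'
Consonant cluster: "d"
Pig Latin = "ivideday"


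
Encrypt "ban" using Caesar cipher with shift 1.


Word: "ban"
Shift: 1
Each letter → (letter + shift) mod 26:
  'b' (1) + 1 = 2 → 'c'
  'a' (0) + 1 = 1 → 'b'
  'n' (13) + 1 = 14 → 'o'
Result = "cbo"


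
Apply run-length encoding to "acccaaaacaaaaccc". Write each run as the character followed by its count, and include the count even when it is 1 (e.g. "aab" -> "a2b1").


String: "acccaaaacaaaaccc"
Scanning for consecutive runs:
  'a' x 1
  'c' x 3
  'a' x 4
  'c' x 1
  'a' x 4
  'c' x 3
RLE = "a1c3a4c1a4c3"


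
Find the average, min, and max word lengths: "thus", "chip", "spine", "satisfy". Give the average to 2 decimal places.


Lengths: "thus"=4, "chip"=4, "spine"=5, "satisfy"=7
Sum = 20, Count = 4
Average = 20/4 = 5.00
= avg=5.00, min=4, max=7


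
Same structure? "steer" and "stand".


Pattern of "steer": [0, 1, 2, 2, 3]
Pattern of "stand": [0, 1, 2, 3, 4]
Patterns do not match
Same pattern = No


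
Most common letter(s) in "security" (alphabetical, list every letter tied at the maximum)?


Word: "security"
Letter counts:
  'c': 1
  'e': 1
  'i': 1
  'r': 1
  's': 1
  't': 1
  'u': 1
  'y': 1
Maximum count = 1
Most frequent = 'c', 'e', 'i', 'r', 's', 't', 'u', 'y' (1 time each)


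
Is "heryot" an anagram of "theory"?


Word 1: "theory" → sorted: ehorty
Word 2: "heryot" → sorted: ehorty
Same letters? ehorty == ehorty
Anagram = Yes


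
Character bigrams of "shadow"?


Word: "shadow" (length 6)
Number of bigrams = 6 - 2 + 1 = 5
  Position 0: "sh"
  Position 1: "ha"
  Position 2: "ad"
  Position 3: "do"
  Position 4: "ow"
Bigrams = "sh", "ha", "ad", "do", "ow"


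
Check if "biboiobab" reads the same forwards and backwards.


Word: "biboiobab"
Reversed: "baboiobib"
Forward == Backward? biboiobab != baboiobib
Palindrome = No


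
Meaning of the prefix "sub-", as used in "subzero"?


Prefix: sub-
As in: subzero -> sub- + zero
Meaning = under / below


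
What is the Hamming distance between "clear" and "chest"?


Comparing character by character (same length = 5):
  Pos 0: 'c' vs 'c' =
  Pos 1: 'l' vs 'h' !=
  Pos 2: 'e' vs 'e' =
  Pos 3: 'a' vs 's' !=
  Pos 4: 'r' vs 't' !=
Hamming distance = 3


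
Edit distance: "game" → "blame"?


Word 1: "game" (length 4)
Word 2: "blame" (length 5)
One optimal edit sequence (insert/delete/substitute each cost 1):
  1. insert 'b'  (+1)
  2. substitute 'g' -> 'l'  (+1)
  3. keep 'a'
  4. keep 'm'
  5. keep 'e'
Total edit operations: 2
Edit distance = 2


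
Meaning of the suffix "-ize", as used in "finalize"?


Suffix: -ize
As in: finalize -> final + -ize
Meaning = to make


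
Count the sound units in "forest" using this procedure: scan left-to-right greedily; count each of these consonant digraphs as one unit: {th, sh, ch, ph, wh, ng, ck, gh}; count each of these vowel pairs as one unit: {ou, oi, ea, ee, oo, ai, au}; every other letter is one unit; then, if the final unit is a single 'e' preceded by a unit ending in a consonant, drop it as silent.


Word: "forest" (6 letters)
Left-to-right scan:
  [1] 'f' (letter)
  [2] 'o' (letter)
  [3] 'r' (letter)
  [4] 'e' (letter)
  [5] 's' (letter)
  [6] 't' (letter)
Units from scan: 6
Sound units = 6 units


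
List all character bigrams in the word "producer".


Word: "producer" (length 8)
Number of bigrams = 8 - 2 + 1 = 7
  Position 0: "pr"
  Position 1: "ro"
  Position 2: "od"
  Position 3: "du"
  Position 4: "uc"
  Position 5: "ce"
  Position 6: "er"
Bigrams = "pr", "ro", "od", "du", "uc", "ce", "er"


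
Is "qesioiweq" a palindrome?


Word: "qesioiweq"
Reversed: "qewioiseq"
Forward == Backward? qesioiweq != qewioiseq
Palindrome = No


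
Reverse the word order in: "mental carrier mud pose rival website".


Original: "mental carrier mud pose rival website"
Words (1..n): mental | carrier | mud | pose | rival | website
Reversed (n..1): website | rival | pose | mud | carrier | mental
Result = "website rival pose mud carrier mental"


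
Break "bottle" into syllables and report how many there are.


Word: "bottle"
Syllable breakdown: bot-tle
Counting: 2 parts
= 2 syllables


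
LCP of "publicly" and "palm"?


Word 1: "publicly"
Word 2: "palm"
Comparing from start:
  Pos 0: 'p' == 'p'
  Pos 1: 'u' != 'a' (stop)
LCP = "p" (length 1)


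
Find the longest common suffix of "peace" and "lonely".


Word 1: "peace"
Word 2: "lonely"
Comparing from end:
  Pos -1: 'e' != 'y' (stop)
LCS = "" (length 0)


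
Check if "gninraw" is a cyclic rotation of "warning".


Word: "warning", Candidate: "gninraw"
Method: check if candidate is substring of word+word
"warningwarning" contains "gninraw"? No
Is rotation = No


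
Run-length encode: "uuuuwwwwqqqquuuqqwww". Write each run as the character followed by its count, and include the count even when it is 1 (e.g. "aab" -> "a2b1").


String: "uuuuwwwwqqqquuuqqwww"
Scanning for consecutive runs:
  'u' x 4
  'w' x 4
  'q' x 4
  'u' x 3
  'q' x 2
  'w' x 3
RLE = "u4w4q4u3q2w3"


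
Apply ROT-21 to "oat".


Word: "oat"
Shift: 21
Each letter → (letter + shift) mod 26:
  'o' (14) + 21 = 9 → 'j'
  'a' (0) + 21 = 21 → 'v'
  't' (19) + 21 = 14 → 'o'
Result = "jvo"


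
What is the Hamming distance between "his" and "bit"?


Comparing character by character (same length = 3):
  Pos 0: 'h' vs 'b' !=
  Pos 1: 'i' vs 'i' =
  Pos 2: 's' vs 't' !=
Hamming distance = 2


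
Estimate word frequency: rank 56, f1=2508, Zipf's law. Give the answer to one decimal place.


Zipf's law: f(r) = f(1) / r
f(1) = 2508
f(56) = 2508 / 56
= 44.8 occurrences


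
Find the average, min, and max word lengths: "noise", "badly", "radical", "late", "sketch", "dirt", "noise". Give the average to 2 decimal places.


Lengths: "noise"=5, "badly"=5, "radical"=7, "late"=4, "sketch"=6, "dirt"=4, "noise"=5
Sum = 36, Count = 7
Average = 36/7 = 5.14
= avg=5.14, min=4, max=7


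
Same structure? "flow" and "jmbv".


Pattern of "flow": [0, 1, 2, 3]
Pattern of "jmbv": [0, 1, 2, 3]
Patterns match
Same pattern = Yes


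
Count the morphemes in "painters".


Word: "painters"
Morphemes: paint | -er | -s
Each morpheme carries meaning
= 3 morphemes


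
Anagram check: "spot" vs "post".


Word 1: "spot" → sorted: opst
Word 2: "post" → sorted: opst
Same letters? opst == opst
Anagram = Yes


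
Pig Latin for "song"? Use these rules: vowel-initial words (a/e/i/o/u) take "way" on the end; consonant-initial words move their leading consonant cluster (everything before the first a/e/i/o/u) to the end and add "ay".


Word: "song"
Starts with consonant(s) → move to end, add 'ay'
Consonant cluster: "s"
Pig Latin = "ongsay"


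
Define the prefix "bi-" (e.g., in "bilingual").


Prefix: bi-
Example: bilingual = bi- + lingual
Meaning = two


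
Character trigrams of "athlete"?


Word: "athlete" (length 7)
Number of trigrams = 7 - 3 + 1 = 5
  Position 0: "ath"
  Position 1: "thl"
  Position 2: "hle"
  Position 3: "let"
  Position 4: "ete"
Trigrams = "ath", "thl", "hle", "let", "ete"


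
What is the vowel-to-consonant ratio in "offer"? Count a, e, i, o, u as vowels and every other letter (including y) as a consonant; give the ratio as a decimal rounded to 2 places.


Word: "offer"
Vowels (a,e,i,o,u): 2
Consonants: 3
Ratio = 2/3
= 0.67


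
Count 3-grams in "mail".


Word: "mail" (length 4)
Number of 3-grams = length - 3 + 1 = 4 - 3 + 1
= 2


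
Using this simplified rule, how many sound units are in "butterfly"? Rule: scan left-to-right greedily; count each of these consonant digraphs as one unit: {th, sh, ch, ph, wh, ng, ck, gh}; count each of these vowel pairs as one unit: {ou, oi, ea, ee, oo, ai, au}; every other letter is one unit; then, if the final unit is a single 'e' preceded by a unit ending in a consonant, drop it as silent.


Word: "butterfly" (9 letters)
Left-to-right scan:
  (1) 'b' (letter)
  (2) 'u' (letter)
  (3) 't' (letter)
  (4) 't' (letter)
  (5) 'e' (letter)
  (6) 'r' (letter)
  (7) 'f' (letter)
  (8) 'l' (letter)
  (9) 'y' (letter)
Units from scan: 9
Sound units = 9 units
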